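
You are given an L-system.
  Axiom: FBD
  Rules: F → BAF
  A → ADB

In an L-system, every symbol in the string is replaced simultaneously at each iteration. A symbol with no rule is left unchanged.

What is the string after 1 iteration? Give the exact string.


Step 0: FBD
Step 1: BAFBD

Answer: BAFBD


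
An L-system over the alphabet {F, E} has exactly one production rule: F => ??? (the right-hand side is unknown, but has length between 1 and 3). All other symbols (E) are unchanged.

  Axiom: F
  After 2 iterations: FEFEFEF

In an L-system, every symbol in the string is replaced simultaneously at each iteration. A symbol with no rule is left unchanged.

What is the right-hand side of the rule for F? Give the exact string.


Answer: FEF

Derivation:
Trying F => FEF:
  Step 0: F
  Step 1: FEF
  Step 2: FEFEFEF
Matches the given result.


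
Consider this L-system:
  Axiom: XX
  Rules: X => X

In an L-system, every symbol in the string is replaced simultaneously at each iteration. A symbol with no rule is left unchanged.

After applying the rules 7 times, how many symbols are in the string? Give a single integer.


Answer: 2

Derivation:
Step 0: length = 2
Step 1: length = 2
Step 2: length = 2
Step 3: length = 2
Step 4: length = 2
Step 5: length = 2
Step 6: length = 2
Step 7: length = 2


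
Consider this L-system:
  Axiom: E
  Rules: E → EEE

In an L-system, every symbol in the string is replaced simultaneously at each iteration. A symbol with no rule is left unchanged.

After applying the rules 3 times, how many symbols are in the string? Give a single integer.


Answer: 27

Derivation:
Step 0: length = 1
Step 1: length = 3
Step 2: length = 9
Step 3: length = 27


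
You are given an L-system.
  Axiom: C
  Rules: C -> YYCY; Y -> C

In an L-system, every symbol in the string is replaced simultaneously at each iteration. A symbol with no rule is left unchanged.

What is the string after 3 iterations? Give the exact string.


Answer: YYCYYYCYCCYYCYCYYCY

Derivation:
Step 0: C
Step 1: YYCY
Step 2: CCYYCYC
Step 3: YYCYYYCYCCYYCYCYYCY


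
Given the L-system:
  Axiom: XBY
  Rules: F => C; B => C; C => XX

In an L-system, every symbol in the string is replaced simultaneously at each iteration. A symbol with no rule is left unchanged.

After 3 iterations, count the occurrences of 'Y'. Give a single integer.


Step 0: XBY  (1 'Y')
Step 1: XCY  (1 'Y')
Step 2: XXXY  (1 'Y')
Step 3: XXXY  (1 'Y')

Answer: 1


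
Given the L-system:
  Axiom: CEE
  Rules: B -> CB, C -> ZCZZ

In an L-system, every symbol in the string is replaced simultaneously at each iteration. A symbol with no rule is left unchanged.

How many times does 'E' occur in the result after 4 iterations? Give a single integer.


Step 0: CEE  (2 'E')
Step 1: ZCZZEE  (2 'E')
Step 2: ZZCZZZZEE  (2 'E')
Step 3: ZZZCZZZZZZEE  (2 'E')
Step 4: ZZZZCZZZZZZZZEE  (2 'E')

Answer: 2


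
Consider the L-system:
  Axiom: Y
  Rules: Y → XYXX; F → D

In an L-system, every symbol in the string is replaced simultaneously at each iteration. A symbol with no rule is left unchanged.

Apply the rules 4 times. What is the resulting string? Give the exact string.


Step 0: Y
Step 1: XYXX
Step 2: XXYXXXX
Step 3: XXXYXXXXXX
Step 4: XXXXYXXXXXXXX

Answer: XXXXYXXXXXXXX


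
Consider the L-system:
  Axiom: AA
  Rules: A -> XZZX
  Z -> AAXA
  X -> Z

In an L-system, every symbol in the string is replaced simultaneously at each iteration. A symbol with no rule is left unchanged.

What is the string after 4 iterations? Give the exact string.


Step 0: AA
Step 1: XZZXXZZX
Step 2: ZAAXAAAXAZZAAXAAAXAZ
Step 3: AAXAXZZXXZZXZXZZXXZZXXZZXZXZZXAAXAAAXAXZZXXZZXZXZZXXZZXXZZXZXZZXAAXA
Step 4: XZZXXZZXZXZZXZAAXAAAXAZZAAXAAAXAZAAXAZAAXAAAXAZZAAXAAAXAZZAAXAAAXAZAAXAZAAXAAAXAZXZZXXZZXZXZZXXZZXXZZXZXZZXZAAXAAAXAZZAAXAAAXAZAAXAZAAXAAAXAZZAAXAAAXAZZAAXAAAXAZAAXAZAAXAAAXAZXZZXXZZXZXZZX

Answer: XZZXXZZXZXZZXZAAXAAAXAZZAAXAAAXAZAAXAZAAXAAAXAZZAAXAAAXAZZAAXAAAXAZAAXAZAAXAAAXAZXZZXXZZXZXZZXXZZXXZZXZXZZXZAAXAAAXAZZAAXAAAXAZAAXAZAAXAAAXAZZAAXAAAXAZZAAXAAAXAZAAXAZAAXAAAXAZXZZXXZZXZXZZX


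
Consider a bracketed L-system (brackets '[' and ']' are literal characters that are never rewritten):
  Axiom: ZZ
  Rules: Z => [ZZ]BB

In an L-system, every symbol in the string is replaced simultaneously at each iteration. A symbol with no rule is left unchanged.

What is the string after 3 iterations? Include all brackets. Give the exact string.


Answer: [[[ZZ]BB[ZZ]BB]BB[[ZZ]BB[ZZ]BB]BB]BB[[[ZZ]BB[ZZ]BB]BB[[ZZ]BB[ZZ]BB]BB]BB

Derivation:
Step 0: ZZ
Step 1: [ZZ]BB[ZZ]BB
Step 2: [[ZZ]BB[ZZ]BB]BB[[ZZ]BB[ZZ]BB]BB
Step 3: [[[ZZ]BB[ZZ]BB]BB[[ZZ]BB[ZZ]BB]BB]BB[[[ZZ]BB[ZZ]BB]BB[[ZZ]BB[ZZ]BB]BB]BB


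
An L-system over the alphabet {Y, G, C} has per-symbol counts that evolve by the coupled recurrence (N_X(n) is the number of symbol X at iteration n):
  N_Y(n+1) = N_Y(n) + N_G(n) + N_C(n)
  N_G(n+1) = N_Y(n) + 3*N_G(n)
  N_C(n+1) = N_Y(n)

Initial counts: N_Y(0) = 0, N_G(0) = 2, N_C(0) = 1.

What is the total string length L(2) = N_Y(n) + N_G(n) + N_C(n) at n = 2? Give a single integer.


Answer: 33

Derivation:
Step 0: N_Y=0, N_G=2, N_C=1, L=3
Step 1: N_Y=3, N_G=6, N_C=0, L=9
Step 2: N_Y=9, N_G=21, N_C=3, L=33


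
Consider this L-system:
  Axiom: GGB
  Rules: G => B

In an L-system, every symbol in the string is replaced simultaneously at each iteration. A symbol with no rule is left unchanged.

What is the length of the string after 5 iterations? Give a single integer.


Answer: 3

Derivation:
Step 0: length = 3
Step 1: length = 3
Step 2: length = 3
Step 3: length = 3
Step 4: length = 3
Step 5: length = 3


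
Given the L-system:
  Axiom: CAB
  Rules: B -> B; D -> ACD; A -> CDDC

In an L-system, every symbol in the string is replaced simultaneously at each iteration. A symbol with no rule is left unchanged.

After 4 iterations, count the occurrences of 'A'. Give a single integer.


Step 0: CAB  (1 'A')
Step 1: CCDDCB  (0 'A')
Step 2: CCACDACDCB  (2 'A')
Step 3: CCCDDCCACDCDDCCACDCB  (2 'A')
Step 4: CCCACDACDCCCDDCCACDCACDACDCCCDDCCACDCB  (6 'A')

Answer: 6


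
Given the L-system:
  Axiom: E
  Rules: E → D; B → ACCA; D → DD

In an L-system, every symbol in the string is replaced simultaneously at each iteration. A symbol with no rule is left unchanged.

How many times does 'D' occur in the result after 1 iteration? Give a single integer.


Answer: 1

Derivation:
Step 0: E  (0 'D')
Step 1: D  (1 'D')


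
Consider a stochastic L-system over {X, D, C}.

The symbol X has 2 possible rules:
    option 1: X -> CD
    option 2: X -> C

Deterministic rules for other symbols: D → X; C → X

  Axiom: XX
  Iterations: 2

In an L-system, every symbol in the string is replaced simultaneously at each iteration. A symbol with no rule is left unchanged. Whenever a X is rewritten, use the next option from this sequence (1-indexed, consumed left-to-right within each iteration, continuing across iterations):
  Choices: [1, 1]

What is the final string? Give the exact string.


Step 0: XX
Step 1: CDCD  (used choices [1, 1])
Step 2: XXXX  (used choices [])

Answer: XXXX


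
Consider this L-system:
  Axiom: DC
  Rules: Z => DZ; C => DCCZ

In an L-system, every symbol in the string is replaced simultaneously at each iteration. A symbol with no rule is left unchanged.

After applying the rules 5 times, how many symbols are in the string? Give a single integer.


Step 0: length = 2
Step 1: length = 5
Step 2: length = 12
Step 3: length = 27
Step 4: length = 58
Step 5: length = 121

Answer: 121


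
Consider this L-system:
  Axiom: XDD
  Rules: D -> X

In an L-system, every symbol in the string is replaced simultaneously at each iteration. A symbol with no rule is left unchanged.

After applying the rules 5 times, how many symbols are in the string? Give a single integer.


Answer: 3

Derivation:
Step 0: length = 3
Step 1: length = 3
Step 2: length = 3
Step 3: length = 3
Step 4: length = 3
Step 5: length = 3


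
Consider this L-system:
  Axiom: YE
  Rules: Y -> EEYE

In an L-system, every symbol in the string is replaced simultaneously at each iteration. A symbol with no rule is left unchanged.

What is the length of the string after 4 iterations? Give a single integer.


Step 0: length = 2
Step 1: length = 5
Step 2: length = 8
Step 3: length = 11
Step 4: length = 14

Answer: 14


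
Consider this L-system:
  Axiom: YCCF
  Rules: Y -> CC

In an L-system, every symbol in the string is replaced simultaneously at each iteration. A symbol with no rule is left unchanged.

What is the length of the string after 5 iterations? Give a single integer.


Step 0: length = 4
Step 1: length = 5
Step 2: length = 5
Step 3: length = 5
Step 4: length = 5
Step 5: length = 5

Answer: 5


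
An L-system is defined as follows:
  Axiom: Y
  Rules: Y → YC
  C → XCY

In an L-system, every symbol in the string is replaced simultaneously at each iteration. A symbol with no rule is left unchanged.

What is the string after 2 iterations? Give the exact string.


Answer: YCXCY

Derivation:
Step 0: Y
Step 1: YC
Step 2: YCXCY


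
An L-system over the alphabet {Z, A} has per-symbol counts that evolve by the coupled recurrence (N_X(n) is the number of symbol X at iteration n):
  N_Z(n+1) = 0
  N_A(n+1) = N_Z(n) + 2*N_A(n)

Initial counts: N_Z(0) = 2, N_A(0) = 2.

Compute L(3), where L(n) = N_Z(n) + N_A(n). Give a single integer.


Step 0: N_Z=2, N_A=2, L=4
Step 1: N_Z=0, N_A=6, L=6
Step 2: N_Z=0, N_A=12, L=12
Step 3: N_Z=0, N_A=24, L=24

Answer: 24


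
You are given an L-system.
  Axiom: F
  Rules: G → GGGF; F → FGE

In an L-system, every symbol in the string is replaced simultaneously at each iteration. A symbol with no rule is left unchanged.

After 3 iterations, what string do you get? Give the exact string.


Answer: FGEGGGFEGGGFGGGFGGGFFGEE

Derivation:
Step 0: F
Step 1: FGE
Step 2: FGEGGGFE
Step 3: FGEGGGFEGGGFGGGFGGGFFGEE


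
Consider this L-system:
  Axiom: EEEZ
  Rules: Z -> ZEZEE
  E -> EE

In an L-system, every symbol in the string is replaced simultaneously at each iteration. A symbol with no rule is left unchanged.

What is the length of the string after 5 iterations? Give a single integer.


Step 0: length = 4
Step 1: length = 11
Step 2: length = 28
Step 3: length = 68
Step 4: length = 160
Step 5: length = 368

Answer: 368


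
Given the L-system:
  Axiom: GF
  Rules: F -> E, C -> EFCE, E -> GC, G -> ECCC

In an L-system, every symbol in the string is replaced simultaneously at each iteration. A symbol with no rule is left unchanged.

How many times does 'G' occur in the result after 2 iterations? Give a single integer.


Answer: 2

Derivation:
Step 0: GF  (1 'G')
Step 1: ECCCE  (0 'G')
Step 2: GCEFCEEFCEEFCEGC  (2 'G')


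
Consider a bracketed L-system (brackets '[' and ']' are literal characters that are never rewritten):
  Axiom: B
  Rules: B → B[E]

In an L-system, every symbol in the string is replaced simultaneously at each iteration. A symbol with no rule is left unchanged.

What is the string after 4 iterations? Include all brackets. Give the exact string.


Step 0: B
Step 1: B[E]
Step 2: B[E][E]
Step 3: B[E][E][E]
Step 4: B[E][E][E][E]

Answer: B[E][E][E][E]


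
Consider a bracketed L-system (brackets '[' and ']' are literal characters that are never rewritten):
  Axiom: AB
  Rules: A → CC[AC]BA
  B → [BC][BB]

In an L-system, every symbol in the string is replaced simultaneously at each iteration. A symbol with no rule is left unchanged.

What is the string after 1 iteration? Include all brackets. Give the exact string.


Answer: CC[AC]BA[BC][BB]

Derivation:
Step 0: AB
Step 1: CC[AC]BA[BC][BB]


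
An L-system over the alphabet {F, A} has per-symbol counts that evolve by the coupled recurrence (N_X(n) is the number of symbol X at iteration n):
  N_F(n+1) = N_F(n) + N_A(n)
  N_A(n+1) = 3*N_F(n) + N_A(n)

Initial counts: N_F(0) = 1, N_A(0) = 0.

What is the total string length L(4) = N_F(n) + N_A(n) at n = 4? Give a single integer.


Answer: 76

Derivation:
Step 0: N_F=1, N_A=0, L=1
Step 1: N_F=1, N_A=3, L=4
Step 2: N_F=4, N_A=6, L=10
Step 3: N_F=10, N_A=18, L=28
Step 4: N_F=28, N_A=48, L=76


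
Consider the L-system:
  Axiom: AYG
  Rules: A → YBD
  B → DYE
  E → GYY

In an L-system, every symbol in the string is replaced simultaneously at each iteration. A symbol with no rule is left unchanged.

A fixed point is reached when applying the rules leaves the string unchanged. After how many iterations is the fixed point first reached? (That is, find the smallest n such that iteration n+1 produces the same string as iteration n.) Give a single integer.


Step 0: AYG
Step 1: YBDYG
Step 2: YDYEDYG
Step 3: YDYGYYDYG
Step 4: YDYGYYDYG  (unchanged — fixed point at step 3)

Answer: 3


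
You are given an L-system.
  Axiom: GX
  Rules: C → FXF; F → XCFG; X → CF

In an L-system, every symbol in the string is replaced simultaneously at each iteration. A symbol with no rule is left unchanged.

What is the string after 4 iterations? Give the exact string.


Step 0: GX
Step 1: GCF
Step 2: GFXFXCFG
Step 3: GXCFGCFXCFGCFFXFXCFGG
Step 4: GCFFXFXCFGGFXFXCFGCFFXFXCFGGFXFXCFGXCFGCFXCFGCFFXFXCFGGG

Answer: GCFFXFXCFGGFXFXCFGCFFXFXCFGGFXFXCFGXCFGCFXCFGCFFXFXCFGGG


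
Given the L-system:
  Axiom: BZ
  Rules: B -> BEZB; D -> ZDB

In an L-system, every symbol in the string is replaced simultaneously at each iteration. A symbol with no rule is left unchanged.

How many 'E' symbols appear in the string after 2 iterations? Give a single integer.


Step 0: BZ  (0 'E')
Step 1: BEZBZ  (1 'E')
Step 2: BEZBEZBEZBZ  (3 'E')

Answer: 3


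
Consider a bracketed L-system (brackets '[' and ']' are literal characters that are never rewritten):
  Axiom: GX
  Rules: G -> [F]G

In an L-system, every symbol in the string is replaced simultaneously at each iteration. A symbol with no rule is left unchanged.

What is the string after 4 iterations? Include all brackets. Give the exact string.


Step 0: GX
Step 1: [F]GX
Step 2: [F][F]GX
Step 3: [F][F][F]GX
Step 4: [F][F][F][F]GX

Answer: [F][F][F][F]GX


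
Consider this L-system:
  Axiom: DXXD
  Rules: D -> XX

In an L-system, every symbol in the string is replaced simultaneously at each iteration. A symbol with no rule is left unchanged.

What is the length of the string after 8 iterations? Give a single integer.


Step 0: length = 4
Step 1: length = 6
Step 2: length = 6
Step 3: length = 6
Step 4: length = 6
Step 5: length = 6
Step 6: length = 6
Step 7: length = 6
Step 8: length = 6

Answer: 6


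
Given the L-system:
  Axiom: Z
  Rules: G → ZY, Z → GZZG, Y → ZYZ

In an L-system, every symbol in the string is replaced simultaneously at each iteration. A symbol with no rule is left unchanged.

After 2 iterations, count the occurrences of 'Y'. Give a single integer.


Answer: 2

Derivation:
Step 0: Z  (0 'Y')
Step 1: GZZG  (0 'Y')
Step 2: ZYGZZGGZZGZY  (2 'Y')


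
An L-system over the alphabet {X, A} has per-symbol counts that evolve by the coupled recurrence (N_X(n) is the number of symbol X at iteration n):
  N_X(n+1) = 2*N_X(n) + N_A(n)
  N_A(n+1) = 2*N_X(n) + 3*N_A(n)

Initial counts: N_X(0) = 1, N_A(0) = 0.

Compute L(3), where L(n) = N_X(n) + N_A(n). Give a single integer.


Answer: 64

Derivation:
Step 0: N_X=1, N_A=0, L=1
Step 1: N_X=2, N_A=2, L=4
Step 2: N_X=6, N_A=10, L=16
Step 3: N_X=22, N_A=42, L=64


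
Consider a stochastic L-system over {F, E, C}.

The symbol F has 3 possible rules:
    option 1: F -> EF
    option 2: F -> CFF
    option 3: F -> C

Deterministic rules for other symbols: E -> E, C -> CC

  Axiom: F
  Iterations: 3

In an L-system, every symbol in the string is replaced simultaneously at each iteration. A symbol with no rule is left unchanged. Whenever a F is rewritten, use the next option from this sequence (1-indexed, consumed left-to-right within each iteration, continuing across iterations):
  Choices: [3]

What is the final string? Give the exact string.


Step 0: F
Step 1: C  (used choices [3])
Step 2: CC  (used choices [])
Step 3: CCCC  (used choices [])

Answer: CCCC


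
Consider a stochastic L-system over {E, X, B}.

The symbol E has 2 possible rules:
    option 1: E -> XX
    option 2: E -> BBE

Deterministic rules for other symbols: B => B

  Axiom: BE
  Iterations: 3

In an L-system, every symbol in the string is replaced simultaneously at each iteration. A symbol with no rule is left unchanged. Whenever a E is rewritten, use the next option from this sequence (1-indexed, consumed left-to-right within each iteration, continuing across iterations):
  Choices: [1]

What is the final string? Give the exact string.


Step 0: BE
Step 1: BXX  (used choices [1])
Step 2: BXX  (used choices [])
Step 3: BXX  (used choices [])

Answer: BXX


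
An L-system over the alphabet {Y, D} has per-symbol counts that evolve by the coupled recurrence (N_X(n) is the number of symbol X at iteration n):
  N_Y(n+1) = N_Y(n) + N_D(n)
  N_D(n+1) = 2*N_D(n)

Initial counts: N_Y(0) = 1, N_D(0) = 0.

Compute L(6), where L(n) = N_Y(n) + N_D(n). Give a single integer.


Step 0: N_Y=1, N_D=0, L=1
Step 1: N_Y=1, N_D=0, L=1
Step 2: N_Y=1, N_D=0, L=1
Step 3: N_Y=1, N_D=0, L=1
Step 4: N_Y=1, N_D=0, L=1
Step 5: N_Y=1, N_D=0, L=1
Step 6: N_Y=1, N_D=0, L=1

Answer: 1


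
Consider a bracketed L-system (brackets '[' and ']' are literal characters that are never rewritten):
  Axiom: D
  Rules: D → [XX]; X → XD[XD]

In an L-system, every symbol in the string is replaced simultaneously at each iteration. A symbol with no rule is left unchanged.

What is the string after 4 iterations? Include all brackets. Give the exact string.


Answer: [XD[XD][XX][XD[XD][XX]][XD[XD]XD[XD]][XD[XD][XX][XD[XD][XX]][XD[XD]XD[XD]]]XD[XD][XX][XD[XD][XX]][XD[XD]XD[XD]][XD[XD][XX][XD[XD][XX]][XD[XD]XD[XD]]]]

Derivation:
Step 0: D
Step 1: [XX]
Step 2: [XD[XD]XD[XD]]
Step 3: [XD[XD][XX][XD[XD][XX]]XD[XD][XX][XD[XD][XX]]]
Step 4: [XD[XD][XX][XD[XD][XX]][XD[XD]XD[XD]][XD[XD][XX][XD[XD][XX]][XD[XD]XD[XD]]]XD[XD][XX][XD[XD][XX]][XD[XD]XD[XD]][XD[XD][XX][XD[XD][XX]][XD[XD]XD[XD]]]]


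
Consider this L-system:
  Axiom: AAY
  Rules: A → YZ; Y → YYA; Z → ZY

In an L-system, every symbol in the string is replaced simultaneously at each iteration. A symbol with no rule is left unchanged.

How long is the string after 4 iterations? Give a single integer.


Step 0: length = 3
Step 1: length = 7
Step 2: length = 18
Step 3: length = 47
Step 4: length = 123

Answer: 123


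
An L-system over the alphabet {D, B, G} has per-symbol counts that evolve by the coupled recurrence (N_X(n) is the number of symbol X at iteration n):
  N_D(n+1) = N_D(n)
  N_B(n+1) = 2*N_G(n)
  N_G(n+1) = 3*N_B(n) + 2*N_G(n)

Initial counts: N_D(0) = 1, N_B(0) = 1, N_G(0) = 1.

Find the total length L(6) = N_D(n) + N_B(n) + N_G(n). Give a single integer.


Step 0: N_D=1, N_B=1, N_G=1, L=3
Step 1: N_D=1, N_B=2, N_G=5, L=8
Step 2: N_D=1, N_B=10, N_G=16, L=27
Step 3: N_D=1, N_B=32, N_G=62, L=95
Step 4: N_D=1, N_B=124, N_G=220, L=345
Step 5: N_D=1, N_B=440, N_G=812, L=1253
Step 6: N_D=1, N_B=1624, N_G=2944, L=4569

Answer: 4569


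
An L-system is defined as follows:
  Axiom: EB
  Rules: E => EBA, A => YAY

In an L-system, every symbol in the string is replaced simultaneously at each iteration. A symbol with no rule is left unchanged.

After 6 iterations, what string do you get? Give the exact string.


Answer: EBABYAYBYYAYYBYYYAYYYBYYYYAYYYYBYYYYYAYYYYYB

Derivation:
Step 0: EB
Step 1: EBAB
Step 2: EBABYAYB
Step 3: EBABYAYBYYAYYB
Step 4: EBABYAYBYYAYYBYYYAYYYB
Step 5: EBABYAYBYYAYYBYYYAYYYBYYYYAYYYYB
Step 6: EBABYAYBYYAYYBYYYAYYYBYYYYAYYYYBYYYYYAYYYYYB


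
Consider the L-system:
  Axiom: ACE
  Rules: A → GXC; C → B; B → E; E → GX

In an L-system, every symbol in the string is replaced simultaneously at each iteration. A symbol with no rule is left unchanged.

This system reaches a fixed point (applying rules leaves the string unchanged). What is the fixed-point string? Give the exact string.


Step 0: ACE
Step 1: GXCBGX
Step 2: GXBEGX
Step 3: GXEGXGX
Step 4: GXGXGXGX
Step 5: GXGXGXGX  (unchanged — fixed point at step 4)

Answer: GXGXGXGX


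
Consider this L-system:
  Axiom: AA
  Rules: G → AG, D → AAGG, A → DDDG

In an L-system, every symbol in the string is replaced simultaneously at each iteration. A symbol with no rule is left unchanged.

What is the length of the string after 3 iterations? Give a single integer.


Answer: 84

Derivation:
Step 0: length = 2
Step 1: length = 8
Step 2: length = 28
Step 3: length = 84


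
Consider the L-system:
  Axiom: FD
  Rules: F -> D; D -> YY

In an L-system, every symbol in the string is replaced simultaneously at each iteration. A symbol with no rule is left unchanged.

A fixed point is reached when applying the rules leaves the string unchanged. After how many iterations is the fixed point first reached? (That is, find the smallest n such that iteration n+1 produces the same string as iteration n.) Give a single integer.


Step 0: FD
Step 1: DYY
Step 2: YYYY
Step 3: YYYY  (unchanged — fixed point at step 2)

Answer: 2


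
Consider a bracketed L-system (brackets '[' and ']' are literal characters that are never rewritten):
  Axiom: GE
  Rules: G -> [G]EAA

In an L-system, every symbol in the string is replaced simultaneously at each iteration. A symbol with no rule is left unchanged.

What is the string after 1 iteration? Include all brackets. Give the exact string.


Step 0: GE
Step 1: [G]EAAE

Answer: [G]EAAE


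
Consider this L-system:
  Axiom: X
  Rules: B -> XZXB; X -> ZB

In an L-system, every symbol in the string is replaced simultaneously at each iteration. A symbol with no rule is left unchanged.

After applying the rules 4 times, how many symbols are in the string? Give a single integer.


Answer: 21

Derivation:
Step 0: length = 1
Step 1: length = 2
Step 2: length = 5
Step 3: length = 10
Step 4: length = 21


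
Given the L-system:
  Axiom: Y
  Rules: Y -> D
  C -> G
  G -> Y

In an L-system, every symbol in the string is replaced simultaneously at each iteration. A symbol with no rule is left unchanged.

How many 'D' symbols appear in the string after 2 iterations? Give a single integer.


Step 0: Y  (0 'D')
Step 1: D  (1 'D')
Step 2: D  (1 'D')

Answer: 1


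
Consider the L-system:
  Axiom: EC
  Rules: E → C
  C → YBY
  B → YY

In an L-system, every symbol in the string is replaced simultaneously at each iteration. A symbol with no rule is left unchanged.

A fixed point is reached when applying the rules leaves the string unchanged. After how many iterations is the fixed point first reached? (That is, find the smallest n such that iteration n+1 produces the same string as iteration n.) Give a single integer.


Answer: 3

Derivation:
Step 0: EC
Step 1: CYBY
Step 2: YBYYYYY
Step 3: YYYYYYYY
Step 4: YYYYYYYY  (unchanged — fixed point at step 3)


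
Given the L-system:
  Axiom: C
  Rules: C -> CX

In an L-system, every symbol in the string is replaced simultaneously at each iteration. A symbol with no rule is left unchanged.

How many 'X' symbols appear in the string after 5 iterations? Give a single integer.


Step 0: C  (0 'X')
Step 1: CX  (1 'X')
Step 2: CXX  (2 'X')
Step 3: CXXX  (3 'X')
Step 4: CXXXX  (4 'X')
Step 5: CXXXXX  (5 'X')

Answer: 5


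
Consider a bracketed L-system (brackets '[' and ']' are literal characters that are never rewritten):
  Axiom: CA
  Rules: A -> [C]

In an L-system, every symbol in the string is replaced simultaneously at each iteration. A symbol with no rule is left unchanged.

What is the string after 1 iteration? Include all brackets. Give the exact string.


Answer: C[C]

Derivation:
Step 0: CA
Step 1: C[C]


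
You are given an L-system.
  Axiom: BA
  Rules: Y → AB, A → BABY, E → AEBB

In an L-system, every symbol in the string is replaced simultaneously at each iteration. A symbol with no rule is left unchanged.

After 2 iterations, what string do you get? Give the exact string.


Answer: BBBABYBAB

Derivation:
Step 0: BA
Step 1: BBABY
Step 2: BBBABYBAB


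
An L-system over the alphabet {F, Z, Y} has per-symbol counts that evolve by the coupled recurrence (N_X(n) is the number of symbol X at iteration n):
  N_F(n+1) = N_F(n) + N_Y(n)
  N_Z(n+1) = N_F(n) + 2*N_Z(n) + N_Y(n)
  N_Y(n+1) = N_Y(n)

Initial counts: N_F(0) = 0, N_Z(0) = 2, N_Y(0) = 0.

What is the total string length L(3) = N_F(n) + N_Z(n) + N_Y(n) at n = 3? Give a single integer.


Step 0: N_F=0, N_Z=2, N_Y=0, L=2
Step 1: N_F=0, N_Z=4, N_Y=0, L=4
Step 2: N_F=0, N_Z=8, N_Y=0, L=8
Step 3: N_F=0, N_Z=16, N_Y=0, L=16

Answer: 16


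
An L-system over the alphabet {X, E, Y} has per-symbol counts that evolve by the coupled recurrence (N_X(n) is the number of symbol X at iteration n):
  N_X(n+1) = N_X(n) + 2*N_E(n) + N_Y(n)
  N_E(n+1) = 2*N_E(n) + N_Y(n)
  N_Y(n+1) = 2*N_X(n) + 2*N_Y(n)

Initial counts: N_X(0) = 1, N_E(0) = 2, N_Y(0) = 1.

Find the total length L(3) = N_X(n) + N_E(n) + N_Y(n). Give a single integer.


Step 0: N_X=1, N_E=2, N_Y=1, L=4
Step 1: N_X=6, N_E=5, N_Y=4, L=15
Step 2: N_X=20, N_E=14, N_Y=20, L=54
Step 3: N_X=68, N_E=48, N_Y=80, L=196

Answer: 196


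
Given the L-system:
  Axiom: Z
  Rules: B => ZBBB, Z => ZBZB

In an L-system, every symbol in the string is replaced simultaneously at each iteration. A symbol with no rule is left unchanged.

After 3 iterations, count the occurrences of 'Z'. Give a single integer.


Step 0: Z  (1 'Z')
Step 1: ZBZB  (2 'Z')
Step 2: ZBZBZBBBZBZBZBBB  (6 'Z')
Step 3: ZBZBZBBBZBZBZBBBZBZBZBBBZBBBZBBBZBZBZBBBZBZBZBBBZBZBZBBBZBBBZBBB  (22 'Z')

Answer: 22


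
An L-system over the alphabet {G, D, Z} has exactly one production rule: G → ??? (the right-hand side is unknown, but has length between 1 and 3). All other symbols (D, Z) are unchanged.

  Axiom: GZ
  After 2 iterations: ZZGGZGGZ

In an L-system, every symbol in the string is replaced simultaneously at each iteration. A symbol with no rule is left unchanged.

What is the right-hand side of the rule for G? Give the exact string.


Answer: ZGG

Derivation:
Trying G → ZGG:
  Step 0: GZ
  Step 1: ZGGZ
  Step 2: ZZGGZGGZ
Matches the given result.


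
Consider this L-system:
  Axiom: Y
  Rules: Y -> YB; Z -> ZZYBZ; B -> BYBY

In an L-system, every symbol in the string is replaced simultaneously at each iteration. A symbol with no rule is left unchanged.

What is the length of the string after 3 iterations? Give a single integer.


Answer: 18

Derivation:
Step 0: length = 1
Step 1: length = 2
Step 2: length = 6
Step 3: length = 18


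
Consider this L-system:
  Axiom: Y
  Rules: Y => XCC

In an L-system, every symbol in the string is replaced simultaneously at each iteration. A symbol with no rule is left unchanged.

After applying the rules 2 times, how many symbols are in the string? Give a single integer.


Answer: 3

Derivation:
Step 0: length = 1
Step 1: length = 3
Step 2: length = 3


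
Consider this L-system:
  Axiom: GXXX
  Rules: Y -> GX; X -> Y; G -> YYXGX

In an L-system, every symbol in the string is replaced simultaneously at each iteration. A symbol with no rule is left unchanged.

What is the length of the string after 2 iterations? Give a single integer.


Answer: 17

Derivation:
Step 0: length = 4
Step 1: length = 8
Step 2: length = 17


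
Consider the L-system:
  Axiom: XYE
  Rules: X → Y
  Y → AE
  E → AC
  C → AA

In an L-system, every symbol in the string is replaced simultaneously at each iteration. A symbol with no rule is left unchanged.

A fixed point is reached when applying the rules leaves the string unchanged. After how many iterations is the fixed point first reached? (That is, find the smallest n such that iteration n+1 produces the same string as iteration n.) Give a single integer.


Step 0: XYE
Step 1: YAEAC
Step 2: AEAACAAA
Step 3: AACAAAAAAA
Step 4: AAAAAAAAAAA
Step 5: AAAAAAAAAAA  (unchanged — fixed point at step 4)

Answer: 4


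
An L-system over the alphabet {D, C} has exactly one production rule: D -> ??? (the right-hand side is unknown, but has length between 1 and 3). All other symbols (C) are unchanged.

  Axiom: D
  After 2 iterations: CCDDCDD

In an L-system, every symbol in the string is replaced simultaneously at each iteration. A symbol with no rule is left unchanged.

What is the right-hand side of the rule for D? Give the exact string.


Trying D -> CDD:
  Step 0: D
  Step 1: CDD
  Step 2: CCDDCDD
Matches the given result.

Answer: CDD


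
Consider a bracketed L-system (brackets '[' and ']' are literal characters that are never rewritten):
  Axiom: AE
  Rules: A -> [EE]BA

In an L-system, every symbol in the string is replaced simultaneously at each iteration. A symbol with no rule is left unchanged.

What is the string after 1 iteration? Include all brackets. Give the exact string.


Step 0: AE
Step 1: [EE]BAE

Answer: [EE]BAE


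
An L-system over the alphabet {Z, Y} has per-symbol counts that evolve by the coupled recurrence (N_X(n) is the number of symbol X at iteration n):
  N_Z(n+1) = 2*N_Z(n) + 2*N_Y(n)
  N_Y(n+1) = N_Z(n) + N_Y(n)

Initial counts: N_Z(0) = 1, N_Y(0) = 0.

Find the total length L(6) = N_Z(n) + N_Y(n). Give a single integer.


Answer: 729

Derivation:
Step 0: N_Z=1, N_Y=0, L=1
Step 1: N_Z=2, N_Y=1, L=3
Step 2: N_Z=6, N_Y=3, L=9
Step 3: N_Z=18, N_Y=9, L=27
Step 4: N_Z=54, N_Y=27, L=81
Step 5: N_Z=162, N_Y=81, L=243
Step 6: N_Z=486, N_Y=243, L=729


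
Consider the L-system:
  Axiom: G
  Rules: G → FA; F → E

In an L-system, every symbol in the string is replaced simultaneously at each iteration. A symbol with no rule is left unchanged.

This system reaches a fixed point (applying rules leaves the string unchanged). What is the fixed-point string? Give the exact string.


Step 0: G
Step 1: FA
Step 2: EA
Step 3: EA  (unchanged — fixed point at step 2)

Answer: EA


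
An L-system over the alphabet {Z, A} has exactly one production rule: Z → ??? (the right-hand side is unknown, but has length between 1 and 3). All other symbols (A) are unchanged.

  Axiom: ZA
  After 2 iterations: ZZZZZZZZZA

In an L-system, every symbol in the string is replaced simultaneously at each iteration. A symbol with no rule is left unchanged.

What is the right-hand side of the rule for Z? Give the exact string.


Trying Z → ZZZ:
  Step 0: ZA
  Step 1: ZZZA
  Step 2: ZZZZZZZZZA
Matches the given result.

Answer: ZZZ


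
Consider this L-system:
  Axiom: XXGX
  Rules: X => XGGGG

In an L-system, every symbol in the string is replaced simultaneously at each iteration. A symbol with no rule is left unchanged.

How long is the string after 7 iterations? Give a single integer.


Answer: 88

Derivation:
Step 0: length = 4
Step 1: length = 16
Step 2: length = 28
Step 3: length = 40
Step 4: length = 52
Step 5: length = 64
Step 6: length = 76
Step 7: length = 88


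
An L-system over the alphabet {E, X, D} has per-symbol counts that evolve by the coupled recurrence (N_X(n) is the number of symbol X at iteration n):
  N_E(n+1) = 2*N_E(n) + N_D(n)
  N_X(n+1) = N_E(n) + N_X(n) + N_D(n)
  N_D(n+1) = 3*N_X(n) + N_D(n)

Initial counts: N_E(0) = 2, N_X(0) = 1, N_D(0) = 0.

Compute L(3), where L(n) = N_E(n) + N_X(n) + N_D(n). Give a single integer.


Step 0: N_E=2, N_X=1, N_D=0, L=3
Step 1: N_E=4, N_X=3, N_D=3, L=10
Step 2: N_E=11, N_X=10, N_D=12, L=33
Step 3: N_E=34, N_X=33, N_D=42, L=109

Answer: 109


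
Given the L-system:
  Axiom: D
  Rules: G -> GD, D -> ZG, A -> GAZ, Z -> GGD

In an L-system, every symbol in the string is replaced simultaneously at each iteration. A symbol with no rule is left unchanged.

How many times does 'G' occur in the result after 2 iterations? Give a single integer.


Answer: 3

Derivation:
Step 0: D  (0 'G')
Step 1: ZG  (1 'G')
Step 2: GGDGD  (3 'G')


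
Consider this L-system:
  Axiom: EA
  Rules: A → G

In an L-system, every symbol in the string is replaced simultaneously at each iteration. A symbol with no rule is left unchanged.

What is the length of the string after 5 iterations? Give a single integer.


Answer: 2

Derivation:
Step 0: length = 2
Step 1: length = 2
Step 2: length = 2
Step 3: length = 2
Step 4: length = 2
Step 5: length = 2


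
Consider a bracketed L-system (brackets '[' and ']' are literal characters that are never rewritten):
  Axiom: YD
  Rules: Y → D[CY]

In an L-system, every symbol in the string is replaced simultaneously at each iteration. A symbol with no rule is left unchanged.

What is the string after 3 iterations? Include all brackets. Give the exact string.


Answer: D[CD[CD[CY]]]D

Derivation:
Step 0: YD
Step 1: D[CY]D
Step 2: D[CD[CY]]D
Step 3: D[CD[CD[CY]]]D


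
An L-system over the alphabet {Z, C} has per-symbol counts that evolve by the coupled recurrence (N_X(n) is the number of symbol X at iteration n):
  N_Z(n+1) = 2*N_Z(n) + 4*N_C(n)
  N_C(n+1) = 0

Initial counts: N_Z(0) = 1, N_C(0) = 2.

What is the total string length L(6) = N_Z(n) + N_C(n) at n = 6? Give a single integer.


Answer: 320

Derivation:
Step 0: N_Z=1, N_C=2, L=3
Step 1: N_Z=10, N_C=0, L=10
Step 2: N_Z=20, N_C=0, L=20
Step 3: N_Z=40, N_C=0, L=40
Step 4: N_Z=80, N_C=0, L=80
Step 5: N_Z=160, N_C=0, L=160
Step 6: N_Z=320, N_C=0, L=320


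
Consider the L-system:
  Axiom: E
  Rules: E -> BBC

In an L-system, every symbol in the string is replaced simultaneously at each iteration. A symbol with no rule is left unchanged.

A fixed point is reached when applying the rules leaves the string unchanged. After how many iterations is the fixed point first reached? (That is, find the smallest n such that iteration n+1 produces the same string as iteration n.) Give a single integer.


Answer: 1

Derivation:
Step 0: E
Step 1: BBC
Step 2: BBC  (unchanged — fixed point at step 1)


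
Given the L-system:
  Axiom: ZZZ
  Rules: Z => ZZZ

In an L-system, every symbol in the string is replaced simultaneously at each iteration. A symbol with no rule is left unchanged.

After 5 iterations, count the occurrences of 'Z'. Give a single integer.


Answer: 729

Derivation:
Step 0: ZZZ  (3 'Z')
Step 1: ZZZZZZZZZ  (9 'Z')
Step 2: ZZZZZZZZZZZZZZZZZZZZZZZZZZZ  (27 'Z')
Step 3: ZZZZZZZZZZZZZZZZZZZZZZZZZZZZZZZZZZZZZZZZZZZZZZZZZZZZZZZZZZZZZZZZZZZZZZZZZZZZZZZZZ  (81 'Z')
Step 4: ZZZZZZZZZZZZZZZZZZZZZZZZZZZZZZZZZZZZZZZZZZZZZZZZZZZZZZZZZZZZZZZZZZZZZZZZZZZZZZZZZZZZZZZZZZZZZZZZZZZZZZZZZZZZZZZZZZZZZZZZZZZZZZZZZZZZZZZZZZZZZZZZZZZZZZZZZZZZZZZZZZZZZZZZZZZZZZZZZZZZZZZZZZZZZZZZZZZZZZZZZZZZZZZZZZZZZZZZZZZZZZZZZZZZZZZZZZZZZZZZZZZ  (243 'Z')
Step 5: ZZZZZZZZZZZZZZZZZZZZZZZZZZZZZZZZZZZZZZZZZZZZZZZZZZZZZZZZZZZZZZZZZZZZZZZZZZZZZZZZZZZZZZZZZZZZZZZZZZZZZZZZZZZZZZZZZZZZZZZZZZZZZZZZZZZZZZZZZZZZZZZZZZZZZZZZZZZZZZZZZZZZZZZZZZZZZZZZZZZZZZZZZZZZZZZZZZZZZZZZZZZZZZZZZZZZZZZZZZZZZZZZZZZZZZZZZZZZZZZZZZZZZZZZZZZZZZZZZZZZZZZZZZZZZZZZZZZZZZZZZZZZZZZZZZZZZZZZZZZZZZZZZZZZZZZZZZZZZZZZZZZZZZZZZZZZZZZZZZZZZZZZZZZZZZZZZZZZZZZZZZZZZZZZZZZZZZZZZZZZZZZZZZZZZZZZZZZZZZZZZZZZZZZZZZZZZZZZZZZZZZZZZZZZZZZZZZZZZZZZZZZZZZZZZZZZZZZZZZZZZZZZZZZZZZZZZZZZZZZZZZZZZZZZZZZZZZZZZZZZZZZZZZZZZZZZZZZZZZZZZZZZZZZZZZZZZZZZZZZZZZZZZZZZZZZZZZZZZZZZZZZZZZZZZZZZZZZZZZZZZZZZZZZZZZZZZZZZZZZZZZZZZZZZZZZZZZZZZZZZZZZZZZZZZZZZZZZZZZZZZZZZZZZZZZZZZZZZZZZZZZZZZZZZZZZZZZZZZZZZZZZZZZZZZZZZZZZZZZZZZZZZZZZZZZZZZZZZZZZZZZZZZZZZZ  (729 'Z')


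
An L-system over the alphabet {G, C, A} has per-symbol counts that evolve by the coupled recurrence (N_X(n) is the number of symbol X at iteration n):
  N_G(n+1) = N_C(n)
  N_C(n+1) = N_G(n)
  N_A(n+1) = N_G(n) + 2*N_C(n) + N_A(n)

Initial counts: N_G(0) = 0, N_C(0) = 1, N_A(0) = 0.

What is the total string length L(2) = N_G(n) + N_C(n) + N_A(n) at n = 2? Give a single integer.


Answer: 4

Derivation:
Step 0: N_G=0, N_C=1, N_A=0, L=1
Step 1: N_G=1, N_C=0, N_A=2, L=3
Step 2: N_G=0, N_C=1, N_A=3, L=4


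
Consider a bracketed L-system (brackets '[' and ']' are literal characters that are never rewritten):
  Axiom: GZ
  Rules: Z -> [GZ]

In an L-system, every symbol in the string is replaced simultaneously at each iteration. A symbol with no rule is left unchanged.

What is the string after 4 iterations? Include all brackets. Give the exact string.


Step 0: GZ
Step 1: G[GZ]
Step 2: G[G[GZ]]
Step 3: G[G[G[GZ]]]
Step 4: G[G[G[G[GZ]]]]

Answer: G[G[G[G[GZ]]]]


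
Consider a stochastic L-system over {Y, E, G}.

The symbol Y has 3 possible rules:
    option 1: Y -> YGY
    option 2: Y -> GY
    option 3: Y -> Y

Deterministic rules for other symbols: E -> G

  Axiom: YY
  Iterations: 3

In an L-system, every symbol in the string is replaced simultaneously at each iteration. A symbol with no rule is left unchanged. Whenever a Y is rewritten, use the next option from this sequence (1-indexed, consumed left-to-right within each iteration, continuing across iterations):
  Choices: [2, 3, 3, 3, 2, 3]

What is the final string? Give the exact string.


Step 0: YY
Step 1: GYY  (used choices [2, 3])
Step 2: GYY  (used choices [3, 3])
Step 3: GGYY  (used choices [2, 3])

Answer: GGYY


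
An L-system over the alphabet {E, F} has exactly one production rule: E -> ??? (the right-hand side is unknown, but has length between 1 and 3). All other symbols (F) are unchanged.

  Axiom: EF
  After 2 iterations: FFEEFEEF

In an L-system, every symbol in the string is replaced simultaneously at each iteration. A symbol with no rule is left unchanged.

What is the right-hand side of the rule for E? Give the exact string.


Trying E -> FEE:
  Step 0: EF
  Step 1: FEEF
  Step 2: FFEEFEEF
Matches the given result.

Answer: FEE


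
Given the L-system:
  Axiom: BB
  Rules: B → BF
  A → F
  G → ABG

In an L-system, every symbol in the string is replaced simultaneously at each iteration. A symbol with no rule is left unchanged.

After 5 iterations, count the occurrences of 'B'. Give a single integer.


Step 0: BB  (2 'B')
Step 1: BFBF  (2 'B')
Step 2: BFFBFF  (2 'B')
Step 3: BFFFBFFF  (2 'B')
Step 4: BFFFFBFFFF  (2 'B')
Step 5: BFFFFFBFFFFF  (2 'B')

Answer: 2


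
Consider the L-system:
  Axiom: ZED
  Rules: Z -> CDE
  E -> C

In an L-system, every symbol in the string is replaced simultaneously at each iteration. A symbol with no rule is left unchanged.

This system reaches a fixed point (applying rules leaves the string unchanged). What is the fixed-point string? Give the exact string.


Answer: CDCCD

Derivation:
Step 0: ZED
Step 1: CDECD
Step 2: CDCCD
Step 3: CDCCD  (unchanged — fixed point at step 2)


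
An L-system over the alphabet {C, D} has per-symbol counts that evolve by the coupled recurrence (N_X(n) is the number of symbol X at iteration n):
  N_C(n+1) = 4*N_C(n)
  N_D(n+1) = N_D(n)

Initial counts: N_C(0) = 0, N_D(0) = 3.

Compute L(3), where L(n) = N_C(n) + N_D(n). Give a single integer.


Answer: 3

Derivation:
Step 0: N_C=0, N_D=3, L=3
Step 1: N_C=0, N_D=3, L=3
Step 2: N_C=0, N_D=3, L=3
Step 3: N_C=0, N_D=3, L=3


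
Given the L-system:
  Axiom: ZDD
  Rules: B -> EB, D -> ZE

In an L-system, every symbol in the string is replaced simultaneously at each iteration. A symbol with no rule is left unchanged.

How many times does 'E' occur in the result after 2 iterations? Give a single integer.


Answer: 2

Derivation:
Step 0: ZDD  (0 'E')
Step 1: ZZEZE  (2 'E')
Step 2: ZZEZE  (2 'E')


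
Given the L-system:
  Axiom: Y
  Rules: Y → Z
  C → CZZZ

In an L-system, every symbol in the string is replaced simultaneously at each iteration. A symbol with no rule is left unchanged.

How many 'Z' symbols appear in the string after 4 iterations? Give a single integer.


Answer: 1

Derivation:
Step 0: Y  (0 'Z')
Step 1: Z  (1 'Z')
Step 2: Z  (1 'Z')
Step 3: Z  (1 'Z')
Step 4: Z  (1 'Z')


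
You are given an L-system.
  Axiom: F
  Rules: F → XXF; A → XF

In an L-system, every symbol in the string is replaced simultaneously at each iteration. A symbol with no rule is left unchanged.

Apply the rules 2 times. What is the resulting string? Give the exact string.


Answer: XXXXF

Derivation:
Step 0: F
Step 1: XXF
Step 2: XXXXF


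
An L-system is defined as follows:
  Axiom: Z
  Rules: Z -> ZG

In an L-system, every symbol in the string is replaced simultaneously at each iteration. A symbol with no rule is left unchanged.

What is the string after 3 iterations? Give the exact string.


Step 0: Z
Step 1: ZG
Step 2: ZGG
Step 3: ZGGG

Answer: ZGGG
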